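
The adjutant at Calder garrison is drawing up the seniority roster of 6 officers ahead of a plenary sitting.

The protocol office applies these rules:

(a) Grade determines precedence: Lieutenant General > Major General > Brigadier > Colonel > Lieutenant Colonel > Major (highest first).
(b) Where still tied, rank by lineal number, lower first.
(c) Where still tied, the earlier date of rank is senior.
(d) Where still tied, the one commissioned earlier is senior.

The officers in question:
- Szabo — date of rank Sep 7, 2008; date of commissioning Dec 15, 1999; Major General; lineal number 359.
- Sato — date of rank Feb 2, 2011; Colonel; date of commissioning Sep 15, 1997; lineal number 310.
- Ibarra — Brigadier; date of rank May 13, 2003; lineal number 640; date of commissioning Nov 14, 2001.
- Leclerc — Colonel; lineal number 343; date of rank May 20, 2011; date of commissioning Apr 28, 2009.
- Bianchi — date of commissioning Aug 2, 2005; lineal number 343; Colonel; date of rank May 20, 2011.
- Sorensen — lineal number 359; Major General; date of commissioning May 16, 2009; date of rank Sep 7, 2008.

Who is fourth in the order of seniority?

Sato

By grade: Szabo and Sorensen (Major General); then Ibarra (Brigadier); then Sato, Bianchi and Leclerc (Colonel).
Szabo and Sorensen both have lineal number 359, so the next rule applies.
Szabo and Sorensen both have date of rank Sep 7, 2008, so the next rule applies.
Among Szabo and Sorensen, by date of commissioning (earlier first): Szabo (Dec 15, 1999) before Sorensen (May 16, 2009).
Among Sato, Bianchi and Leclerc, by lineal number (lower first): Sato (310) before Bianchi and Leclerc (343).
Bianchi and Leclerc both have date of rank May 20, 2011, so the next rule applies.
Among Bianchi and Leclerc, by date of commissioning (earlier first): Bianchi (Aug 2, 2005) before Leclerc (Apr 28, 2009).
Order: Szabo, Sorensen, Ibarra, Sato, Bianchi, Leclerc.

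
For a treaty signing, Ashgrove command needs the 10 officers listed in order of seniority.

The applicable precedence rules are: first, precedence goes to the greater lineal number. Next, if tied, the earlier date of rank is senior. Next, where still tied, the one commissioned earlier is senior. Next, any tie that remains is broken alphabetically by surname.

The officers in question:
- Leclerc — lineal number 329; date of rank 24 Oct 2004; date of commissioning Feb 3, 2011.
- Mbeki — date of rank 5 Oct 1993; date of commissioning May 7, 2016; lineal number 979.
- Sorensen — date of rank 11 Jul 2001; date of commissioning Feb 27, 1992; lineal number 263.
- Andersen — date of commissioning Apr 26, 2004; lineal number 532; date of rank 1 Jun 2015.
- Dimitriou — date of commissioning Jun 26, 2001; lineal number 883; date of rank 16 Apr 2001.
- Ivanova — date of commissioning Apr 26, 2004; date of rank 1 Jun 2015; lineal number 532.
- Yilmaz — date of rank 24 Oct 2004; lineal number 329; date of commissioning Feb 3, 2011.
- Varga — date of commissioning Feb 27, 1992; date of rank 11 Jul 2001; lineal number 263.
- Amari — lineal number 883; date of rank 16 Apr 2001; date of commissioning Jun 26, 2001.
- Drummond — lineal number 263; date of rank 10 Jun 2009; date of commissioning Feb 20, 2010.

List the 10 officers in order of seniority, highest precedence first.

Mbeki, Amari, Dimitriou, Andersen, Ivanova, Leclerc, Yilmaz, Sorensen, Varga, Drummond

By lineal number (higher first): Mbeki (979); then Amari and Dimitriou (both 883); then Andersen and Ivanova (both 532); then Leclerc and Yilmaz (both 329); then Sorensen, Varga and Drummond (each 263).
Amari and Dimitriou both have date of rank 16 Apr 2001, so the next rule applies.
Amari and Dimitriou both have date of commissioning Jun 26, 2001, so the next rule applies.
Among Amari and Dimitriou, alphabetically by surname: Amari before Dimitriou.
Andersen and Ivanova both have date of rank 1 Jun 2015, so the next rule applies.
Andersen and Ivanova both have date of commissioning Apr 26, 2004, so the next rule applies.
Among Andersen and Ivanova, alphabetically by surname: Andersen before Ivanova.
Leclerc and Yilmaz both have date of rank 24 Oct 2004, so the next rule applies.
Leclerc and Yilmaz both have date of commissioning Feb 3, 2011, so the next rule applies.
Among Leclerc and Yilmaz, alphabetically by surname: Leclerc before Yilmaz.
Among Sorensen, Varga and Drummond, by date of rank (earlier first): Sorensen and Varga (11 Jul 2001) before Drummond (10 Jun 2009).
Sorensen and Varga both have date of commissioning Feb 27, 1992, so the next rule applies.
Among Sorensen and Varga, alphabetically by surname: Sorensen before Varga.
Full order: Mbeki, Amari, Dimitriou, Andersen, Ivanova, Leclerc, Yilmaz, Sorensen, Varga, Drummond.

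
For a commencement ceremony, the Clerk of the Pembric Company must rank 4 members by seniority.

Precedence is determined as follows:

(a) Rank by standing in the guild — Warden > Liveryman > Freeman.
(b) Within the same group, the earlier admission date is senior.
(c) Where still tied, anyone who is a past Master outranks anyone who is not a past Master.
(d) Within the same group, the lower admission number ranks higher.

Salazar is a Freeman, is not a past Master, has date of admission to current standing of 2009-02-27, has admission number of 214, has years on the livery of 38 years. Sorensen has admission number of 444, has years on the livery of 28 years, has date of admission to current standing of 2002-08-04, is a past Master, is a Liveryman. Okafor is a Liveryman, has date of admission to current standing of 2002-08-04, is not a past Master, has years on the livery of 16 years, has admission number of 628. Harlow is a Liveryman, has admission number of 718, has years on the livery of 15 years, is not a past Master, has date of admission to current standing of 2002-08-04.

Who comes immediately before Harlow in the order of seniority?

By standing in the guild: Sorensen, Okafor and Harlow (Liveryman); then Salazar (Freeman).
Sorensen, Okafor and Harlow all have date of admission to current standing 2002-08-04, so the next rule applies.
Among Sorensen, Okafor and Harlow, a past Master before not a past Master: Sorensen (a past Master) before Okafor and Harlow (not a past Master).
Among Okafor and Harlow, by admission number (lower first): Okafor (628) before Harlow (718).
Order: Sorensen, Okafor, Harlow, Salazar.

Okafor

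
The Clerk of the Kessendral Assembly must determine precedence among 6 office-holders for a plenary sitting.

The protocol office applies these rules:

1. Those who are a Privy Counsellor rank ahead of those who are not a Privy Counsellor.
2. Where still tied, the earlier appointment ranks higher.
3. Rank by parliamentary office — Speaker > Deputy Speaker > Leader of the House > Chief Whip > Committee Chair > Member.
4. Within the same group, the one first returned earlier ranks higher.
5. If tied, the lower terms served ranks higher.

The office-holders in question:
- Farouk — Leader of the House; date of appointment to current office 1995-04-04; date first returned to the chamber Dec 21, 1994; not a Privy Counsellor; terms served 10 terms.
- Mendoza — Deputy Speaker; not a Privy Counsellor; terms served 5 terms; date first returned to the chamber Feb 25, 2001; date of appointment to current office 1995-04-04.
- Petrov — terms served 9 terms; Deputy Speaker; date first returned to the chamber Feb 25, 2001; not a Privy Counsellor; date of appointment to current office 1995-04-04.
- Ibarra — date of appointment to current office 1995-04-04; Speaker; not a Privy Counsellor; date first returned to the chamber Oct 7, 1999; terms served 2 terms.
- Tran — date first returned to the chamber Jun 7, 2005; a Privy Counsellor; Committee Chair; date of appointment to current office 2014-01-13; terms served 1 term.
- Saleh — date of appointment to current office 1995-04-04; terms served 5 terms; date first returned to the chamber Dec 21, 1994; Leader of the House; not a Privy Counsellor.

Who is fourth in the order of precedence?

By the first rule: Tran (a Privy Counsellor); then Ibarra, Mendoza, Petrov, Saleh and Farouk (each not a Privy Counsellor).
Ibarra, Mendoza, Petrov, Saleh and Farouk all have date of appointment to current office 1995-04-04, so the next rule applies.
Among Ibarra, Mendoza, Petrov, Saleh and Farouk, by parliamentary office: Ibarra (Speaker) before Mendoza and Petrov (Deputy Speaker) before Saleh and Farouk (Leader of the House).
Mendoza and Petrov both have date first returned to the chamber Feb 25, 2001, so the next rule applies.
Among Mendoza and Petrov, by terms served (lower first): Mendoza (5 terms) before Petrov (9 terms).
Saleh and Farouk both have date first returned to the chamber Dec 21, 1994, so the next rule applies.
Among Saleh and Farouk, by terms served (lower first): Saleh (5 terms) before Farouk (10 terms).
Order: Tran, Ibarra, Mendoza, Petrov, Saleh, Farouk.

Petrov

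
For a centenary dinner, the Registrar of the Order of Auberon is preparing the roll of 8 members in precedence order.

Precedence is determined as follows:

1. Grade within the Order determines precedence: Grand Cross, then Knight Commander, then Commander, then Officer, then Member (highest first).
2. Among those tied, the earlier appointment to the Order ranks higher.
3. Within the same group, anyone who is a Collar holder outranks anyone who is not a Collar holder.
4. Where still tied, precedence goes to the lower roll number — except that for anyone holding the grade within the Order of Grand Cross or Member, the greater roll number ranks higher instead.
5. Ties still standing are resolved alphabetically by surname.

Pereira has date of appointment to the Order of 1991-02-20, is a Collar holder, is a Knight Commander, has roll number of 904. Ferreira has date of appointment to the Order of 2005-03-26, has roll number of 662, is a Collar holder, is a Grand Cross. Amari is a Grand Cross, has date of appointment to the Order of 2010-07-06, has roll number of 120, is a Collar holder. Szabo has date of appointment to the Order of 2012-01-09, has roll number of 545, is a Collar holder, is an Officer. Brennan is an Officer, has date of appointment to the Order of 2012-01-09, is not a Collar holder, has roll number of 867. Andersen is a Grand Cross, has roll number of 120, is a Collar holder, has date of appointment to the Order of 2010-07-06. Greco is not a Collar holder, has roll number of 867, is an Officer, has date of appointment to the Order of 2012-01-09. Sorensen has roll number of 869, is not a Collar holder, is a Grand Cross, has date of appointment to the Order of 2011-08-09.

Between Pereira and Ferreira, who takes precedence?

Ferreira

By grade within the Order: Ferreira, Amari, Andersen and Sorensen (Grand Cross); then Pereira (Knight Commander); then Szabo, Brennan and Greco (Officer).
Among Ferreira, Amari, Andersen and Sorensen, by date of appointment to the Order (earlier first): Ferreira (2005-03-26) before Amari and Andersen (2010-07-06) before Sorensen (2011-08-09).
Amari and Andersen are each a Collar holder, so the next rule applies.
Amari and Andersen both have roll number 120, so the next rule applies.
Among Amari and Andersen, alphabetically by surname: Amari before Andersen.
Szabo, Brennan and Greco all have date of appointment to the Order 2012-01-09, so the next rule applies.
Among Szabo, Brennan and Greco, a Collar holder before not a Collar holder: Szabo (a Collar holder) before Brennan and Greco (not a Collar holder).
Brennan and Greco both have roll number 867, so the next rule applies.
Among Brennan and Greco, alphabetically by surname: Brennan before Greco.
So Ferreira takes precedence.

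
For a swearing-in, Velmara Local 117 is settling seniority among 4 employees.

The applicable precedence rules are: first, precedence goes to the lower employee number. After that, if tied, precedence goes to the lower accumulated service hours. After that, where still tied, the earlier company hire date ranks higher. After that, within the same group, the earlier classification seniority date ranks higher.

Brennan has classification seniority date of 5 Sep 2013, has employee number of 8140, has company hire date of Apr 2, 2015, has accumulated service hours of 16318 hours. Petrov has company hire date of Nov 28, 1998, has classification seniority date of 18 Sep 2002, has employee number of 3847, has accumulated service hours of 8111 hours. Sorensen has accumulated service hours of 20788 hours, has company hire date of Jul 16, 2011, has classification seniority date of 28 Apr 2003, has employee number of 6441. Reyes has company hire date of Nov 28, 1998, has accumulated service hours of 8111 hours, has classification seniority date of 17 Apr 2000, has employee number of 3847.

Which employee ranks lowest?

Brennan

By employee number (lower first): Reyes and Petrov (both 3847); then Sorensen (6441); then Brennan (8140).
Reyes and Petrov both have accumulated service hours 8111 hours, so the next rule applies.
Reyes and Petrov both have company hire date Nov 28, 1998, so the next rule applies.
Among Reyes and Petrov, by classification seniority date (earlier first): Reyes (17 Apr 2000) before Petrov (18 Sep 2002).
Order: Reyes, Petrov, Sorensen, Brennan.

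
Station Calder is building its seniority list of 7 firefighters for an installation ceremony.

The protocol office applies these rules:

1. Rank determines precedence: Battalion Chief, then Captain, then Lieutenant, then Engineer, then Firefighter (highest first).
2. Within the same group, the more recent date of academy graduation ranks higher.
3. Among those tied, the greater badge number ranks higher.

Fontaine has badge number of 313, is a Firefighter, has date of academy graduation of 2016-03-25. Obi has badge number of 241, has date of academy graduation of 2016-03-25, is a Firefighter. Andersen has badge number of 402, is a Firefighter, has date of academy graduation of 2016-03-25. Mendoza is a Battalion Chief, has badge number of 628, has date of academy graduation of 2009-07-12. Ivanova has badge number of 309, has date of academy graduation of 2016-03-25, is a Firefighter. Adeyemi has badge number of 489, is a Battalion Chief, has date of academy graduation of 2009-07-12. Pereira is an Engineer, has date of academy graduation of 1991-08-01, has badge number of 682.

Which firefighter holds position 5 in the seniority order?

Fontaine

By rank: Mendoza and Adeyemi (Battalion Chief); then Pereira (Engineer); then Andersen, Fontaine, Ivanova and Obi (Firefighter).
Mendoza and Adeyemi both have date of academy graduation 2009-07-12, so the next rule applies.
Among Mendoza and Adeyemi, by badge number (higher first): Mendoza (628) before Adeyemi (489).
Andersen, Fontaine, Ivanova and Obi all have date of academy graduation 2016-03-25, so the next rule applies.
Among Andersen, Fontaine, Ivanova and Obi, by badge number (higher first): Andersen (402) before Fontaine (313) before Ivanova (309) before Obi (241).
Order: Mendoza, Adeyemi, Pereira, Andersen, Fontaine, Ivanova, Obi.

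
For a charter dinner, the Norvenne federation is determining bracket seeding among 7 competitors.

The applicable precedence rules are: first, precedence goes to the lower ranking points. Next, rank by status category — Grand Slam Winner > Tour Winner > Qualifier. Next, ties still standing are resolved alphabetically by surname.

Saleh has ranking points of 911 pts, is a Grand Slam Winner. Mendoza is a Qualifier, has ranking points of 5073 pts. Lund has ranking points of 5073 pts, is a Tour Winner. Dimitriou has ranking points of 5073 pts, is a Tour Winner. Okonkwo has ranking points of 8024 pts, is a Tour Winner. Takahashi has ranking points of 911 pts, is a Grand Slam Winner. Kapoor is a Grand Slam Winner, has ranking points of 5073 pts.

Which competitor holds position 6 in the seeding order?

By ranking points (lower first): Saleh and Takahashi (both 911 pts); then Kapoor, Dimitriou, Lund and Mendoza (each 5073 pts); then Okonkwo (8024 pts).
Saleh and Takahashi are each Grand Slam Winner, so the next rule applies.
Among Saleh and Takahashi, alphabetically by surname: Saleh before Takahashi.
Among Kapoor, Dimitriou, Lund and Mendoza, by status category: Kapoor (Grand Slam Winner) before Dimitriou and Lund (Tour Winner) before Mendoza (Qualifier).
Among Dimitriou and Lund, alphabetically by surname: Dimitriou before Lund.
Order: Saleh, Takahashi, Kapoor, Dimitriou, Lund, Mendoza, Okonkwo.

Mendoza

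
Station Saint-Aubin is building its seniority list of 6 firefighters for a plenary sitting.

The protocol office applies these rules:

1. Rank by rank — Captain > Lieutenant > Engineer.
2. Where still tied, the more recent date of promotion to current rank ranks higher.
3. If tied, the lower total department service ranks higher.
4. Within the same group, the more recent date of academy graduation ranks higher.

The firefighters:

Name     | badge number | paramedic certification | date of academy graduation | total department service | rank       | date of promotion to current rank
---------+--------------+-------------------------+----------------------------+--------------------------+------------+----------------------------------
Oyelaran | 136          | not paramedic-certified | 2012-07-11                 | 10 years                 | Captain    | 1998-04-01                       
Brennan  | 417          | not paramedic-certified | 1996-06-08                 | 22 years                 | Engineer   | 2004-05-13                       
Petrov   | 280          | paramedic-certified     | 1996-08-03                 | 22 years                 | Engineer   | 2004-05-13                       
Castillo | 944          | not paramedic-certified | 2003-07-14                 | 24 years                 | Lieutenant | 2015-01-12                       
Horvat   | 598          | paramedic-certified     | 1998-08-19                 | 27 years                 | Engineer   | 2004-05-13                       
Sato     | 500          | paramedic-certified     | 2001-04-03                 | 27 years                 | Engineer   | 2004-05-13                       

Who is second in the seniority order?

By rank: Oyelaran (Captain); then Castillo (Lieutenant); then Petrov, Brennan, Sato and Horvat (Engineer).
Petrov, Brennan, Sato and Horvat all have date of promotion to current rank 2004-05-13, so the next rule applies.
Among Petrov, Brennan, Sato and Horvat, by total department service (lower first): Petrov and Brennan (22 years) before Sato and Horvat (27 years).
Among Petrov and Brennan, by date of academy graduation (later first): Petrov (1996-08-03) before Brennan (1996-06-08).
Among Sato and Horvat, by date of academy graduation (later first): Sato (2001-04-03) before Horvat (1998-08-19).
Order: Oyelaran, Castillo, Petrov, Brennan, Sato, Horvat.

Castillo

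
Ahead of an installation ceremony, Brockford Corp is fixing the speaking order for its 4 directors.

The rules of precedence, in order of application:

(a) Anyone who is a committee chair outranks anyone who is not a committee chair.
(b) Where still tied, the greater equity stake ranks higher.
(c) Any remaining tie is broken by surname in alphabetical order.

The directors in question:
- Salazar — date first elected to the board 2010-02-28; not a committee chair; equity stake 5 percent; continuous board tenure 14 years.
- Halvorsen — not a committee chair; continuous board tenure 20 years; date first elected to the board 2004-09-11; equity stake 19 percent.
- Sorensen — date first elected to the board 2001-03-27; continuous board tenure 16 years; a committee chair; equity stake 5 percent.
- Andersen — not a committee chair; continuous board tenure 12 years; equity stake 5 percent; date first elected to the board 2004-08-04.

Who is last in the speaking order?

Salazar

By the first rule: Sorensen (a committee chair); then Halvorsen, Andersen and Salazar (each not a committee chair).
Among Halvorsen, Andersen and Salazar, by equity stake (higher first): Halvorsen (19 percent) before Andersen and Salazar (5 percent).
Among Andersen and Salazar, alphabetically by surname: Andersen before Salazar.
Order: Sorensen, Halvorsen, Andersen, Salazar.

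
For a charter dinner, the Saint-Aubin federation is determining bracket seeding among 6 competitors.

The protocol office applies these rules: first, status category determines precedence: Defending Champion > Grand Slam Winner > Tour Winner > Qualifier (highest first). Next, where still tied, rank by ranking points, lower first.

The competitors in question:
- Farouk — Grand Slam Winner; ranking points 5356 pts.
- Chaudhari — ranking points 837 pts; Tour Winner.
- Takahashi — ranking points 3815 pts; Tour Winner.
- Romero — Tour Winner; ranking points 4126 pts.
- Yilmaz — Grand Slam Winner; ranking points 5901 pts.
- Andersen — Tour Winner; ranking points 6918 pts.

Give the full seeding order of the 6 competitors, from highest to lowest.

Farouk, Yilmaz, Chaudhari, Takahashi, Romero, Andersen

By status category: Farouk and Yilmaz (Grand Slam Winner); then Chaudhari, Takahashi, Romero and Andersen (Tour Winner).
Among Farouk and Yilmaz, by ranking points (lower first): Farouk (5356 pts) before Yilmaz (5901 pts).
Among Chaudhari, Takahashi, Romero and Andersen, by ranking points (lower first): Chaudhari (837 pts) before Takahashi (3815 pts) before Romero (4126 pts) before Andersen (6918 pts).
Full order: Farouk, Yilmaz, Chaudhari, Takahashi, Romero, Andersen.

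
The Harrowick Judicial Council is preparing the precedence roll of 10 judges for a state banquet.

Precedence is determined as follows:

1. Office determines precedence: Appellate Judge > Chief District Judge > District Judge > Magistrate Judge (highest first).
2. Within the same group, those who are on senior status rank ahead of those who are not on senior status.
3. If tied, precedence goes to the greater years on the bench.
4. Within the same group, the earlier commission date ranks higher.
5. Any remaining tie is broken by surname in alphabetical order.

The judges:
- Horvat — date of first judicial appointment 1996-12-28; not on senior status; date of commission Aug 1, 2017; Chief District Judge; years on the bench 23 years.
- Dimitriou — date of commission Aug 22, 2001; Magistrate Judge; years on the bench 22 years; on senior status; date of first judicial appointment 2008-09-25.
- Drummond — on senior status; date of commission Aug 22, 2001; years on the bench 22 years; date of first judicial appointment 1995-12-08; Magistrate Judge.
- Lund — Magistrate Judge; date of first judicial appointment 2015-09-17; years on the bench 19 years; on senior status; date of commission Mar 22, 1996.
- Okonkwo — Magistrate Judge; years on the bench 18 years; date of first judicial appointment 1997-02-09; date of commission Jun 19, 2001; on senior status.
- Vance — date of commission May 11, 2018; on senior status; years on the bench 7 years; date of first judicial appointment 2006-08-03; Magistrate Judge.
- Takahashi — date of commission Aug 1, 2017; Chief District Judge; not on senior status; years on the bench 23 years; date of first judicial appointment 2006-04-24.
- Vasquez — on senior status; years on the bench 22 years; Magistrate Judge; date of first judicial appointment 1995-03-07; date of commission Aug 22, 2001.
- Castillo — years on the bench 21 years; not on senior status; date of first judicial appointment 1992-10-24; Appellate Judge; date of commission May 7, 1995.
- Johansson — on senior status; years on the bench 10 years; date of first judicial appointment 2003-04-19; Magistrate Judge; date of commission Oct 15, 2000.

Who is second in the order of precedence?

Horvat

By office: Castillo (Appellate Judge); then Horvat and Takahashi (Chief District Judge); then Dimitriou, Drummond, Vasquez, Lund, Okonkwo, Johansson and Vance (Magistrate Judge).
Horvat and Takahashi are each not on senior status, so the next rule applies.
Horvat and Takahashi both have years on the bench 23 years, so the next rule applies.
Horvat and Takahashi both have date of commission Aug 1, 2017, so the next rule applies.
Among Horvat and Takahashi, alphabetically by surname: Horvat before Takahashi.
Dimitriou, Drummond, Vasquez, Lund, Okonkwo, Johansson and Vance are each on senior status, so the next rule applies.
Among Dimitriou, Drummond, Vasquez, Lund, Okonkwo, Johansson and Vance, by years on the bench (higher first): Dimitriou, Drummond and Vasquez (22 years) before Lund (19 years) before Okonkwo (18 years) before Johansson (10 years) before Vance (7 years).
Dimitriou, Drummond and Vasquez all have date of commission Aug 22, 2001, so the next rule applies.
Among Dimitriou, Drummond and Vasquez, alphabetically by surname: Dimitriou before Drummond before Vasquez.
Order: Castillo, Horvat, Takahashi, Dimitriou, Drummond, Vasquez, Lund, Okonkwo, Johansson, Vance.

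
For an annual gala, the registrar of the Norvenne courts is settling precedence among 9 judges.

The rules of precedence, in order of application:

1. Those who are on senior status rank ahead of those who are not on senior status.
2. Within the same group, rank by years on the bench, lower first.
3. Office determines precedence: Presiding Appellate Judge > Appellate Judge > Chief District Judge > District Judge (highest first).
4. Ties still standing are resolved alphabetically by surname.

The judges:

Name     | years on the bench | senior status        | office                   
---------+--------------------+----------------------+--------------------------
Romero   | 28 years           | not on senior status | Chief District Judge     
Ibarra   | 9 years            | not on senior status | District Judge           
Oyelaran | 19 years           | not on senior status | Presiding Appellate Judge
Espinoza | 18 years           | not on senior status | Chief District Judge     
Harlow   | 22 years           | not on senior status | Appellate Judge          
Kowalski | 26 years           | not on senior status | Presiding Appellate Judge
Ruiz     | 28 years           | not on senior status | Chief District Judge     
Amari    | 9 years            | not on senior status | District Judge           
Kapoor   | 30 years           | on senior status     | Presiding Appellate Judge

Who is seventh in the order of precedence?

Kowalski

By the first rule: Kapoor (on senior status); then Amari, Ibarra, Espinoza, Oyelaran, Harlow, Kowalski, Romero and Ruiz (each not on senior status).
Among Amari, Ibarra, Espinoza, Oyelaran, Harlow, Kowalski, Romero and Ruiz, by years on the bench (lower first): Amari and Ibarra (9 years) before Espinoza (18 years) before Oyelaran (19 years) before Harlow (22 years) before Kowalski (26 years) before Romero and Ruiz (28 years).
Amari and Ibarra are each District Judge, so the next rule applies.
Among Amari and Ibarra, alphabetically by surname: Amari before Ibarra.
Romero and Ruiz are each Chief District Judge, so the next rule applies.
Among Romero and Ruiz, alphabetically by surname: Romero before Ruiz.
Order: Kapoor, Amari, Ibarra, Espinoza, Oyelaran, Harlow, Kowalski, Romero, Ruiz.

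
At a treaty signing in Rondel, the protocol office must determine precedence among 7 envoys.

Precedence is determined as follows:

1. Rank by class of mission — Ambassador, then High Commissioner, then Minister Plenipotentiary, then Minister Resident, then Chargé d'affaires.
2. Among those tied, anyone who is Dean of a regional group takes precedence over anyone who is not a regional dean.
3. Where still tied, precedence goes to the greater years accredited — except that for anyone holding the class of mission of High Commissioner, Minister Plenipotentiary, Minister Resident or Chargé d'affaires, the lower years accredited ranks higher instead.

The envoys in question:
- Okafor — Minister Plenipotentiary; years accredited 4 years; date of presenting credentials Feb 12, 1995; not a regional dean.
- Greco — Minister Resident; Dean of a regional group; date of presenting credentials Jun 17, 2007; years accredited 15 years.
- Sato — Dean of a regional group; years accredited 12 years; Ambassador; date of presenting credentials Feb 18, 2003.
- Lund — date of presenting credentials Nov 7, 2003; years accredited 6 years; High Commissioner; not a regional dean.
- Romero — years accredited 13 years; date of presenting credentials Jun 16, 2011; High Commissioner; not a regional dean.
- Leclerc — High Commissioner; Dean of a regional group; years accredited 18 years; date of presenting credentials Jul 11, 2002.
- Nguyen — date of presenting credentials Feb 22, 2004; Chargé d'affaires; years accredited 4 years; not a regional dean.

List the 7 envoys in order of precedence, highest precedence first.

By class of mission: Sato (Ambassador); then Leclerc, Lund and Romero (High Commissioner); then Okafor (Minister Plenipotentiary); then Greco (Minister Resident); then Nguyen (Chargé d'affaires).
Among Leclerc, Lund and Romero, Dean of a regional group before not a regional dean: Leclerc (Dean of a regional group) before Lund and Romero (not a regional dean).
Among Lund and Romero, by years accredited (lower first) (reversed rule for this group): Lund (6 years) before Romero (13 years).
Full order: Sato, Leclerc, Lund, Romero, Okafor, Greco, Nguyen.

Sato, Leclerc, Lund, Romero, Okafor, Greco, Nguyen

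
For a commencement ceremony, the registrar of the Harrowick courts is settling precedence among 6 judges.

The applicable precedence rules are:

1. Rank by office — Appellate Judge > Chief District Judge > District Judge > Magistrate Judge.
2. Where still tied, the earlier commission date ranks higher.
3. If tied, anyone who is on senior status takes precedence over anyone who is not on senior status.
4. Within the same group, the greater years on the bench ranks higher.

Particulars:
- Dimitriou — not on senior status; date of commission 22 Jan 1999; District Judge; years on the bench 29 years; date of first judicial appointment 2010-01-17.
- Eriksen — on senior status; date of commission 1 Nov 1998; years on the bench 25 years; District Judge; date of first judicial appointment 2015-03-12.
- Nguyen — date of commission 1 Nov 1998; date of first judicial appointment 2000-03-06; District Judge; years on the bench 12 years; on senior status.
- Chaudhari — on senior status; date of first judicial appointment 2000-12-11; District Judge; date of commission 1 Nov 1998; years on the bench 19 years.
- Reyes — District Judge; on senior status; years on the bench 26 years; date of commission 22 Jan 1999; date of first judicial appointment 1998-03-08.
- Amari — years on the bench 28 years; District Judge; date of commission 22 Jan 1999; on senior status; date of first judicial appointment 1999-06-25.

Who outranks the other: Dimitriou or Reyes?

Reyes

By office: Eriksen, Chaudhari, Nguyen, Amari, Reyes and Dimitriou (District Judge).
Among Eriksen, Chaudhari, Nguyen, Amari, Reyes and Dimitriou, by date of commission (earlier first): Eriksen, Chaudhari and Nguyen (1 Nov 1998) before Amari, Reyes and Dimitriou (22 Jan 1999).
Eriksen, Chaudhari and Nguyen are each on senior status, so the next rule applies.
Among Eriksen, Chaudhari and Nguyen, by years on the bench (higher first): Eriksen (25 years) before Chaudhari (19 years) before Nguyen (12 years).
Among Amari, Reyes and Dimitriou, on senior status before not on senior status: Amari and Reyes (on senior status) before Dimitriou (not on senior status).
Among Amari and Reyes, by years on the bench (higher first): Amari (28 years) before Reyes (26 years).
So Reyes takes precedence.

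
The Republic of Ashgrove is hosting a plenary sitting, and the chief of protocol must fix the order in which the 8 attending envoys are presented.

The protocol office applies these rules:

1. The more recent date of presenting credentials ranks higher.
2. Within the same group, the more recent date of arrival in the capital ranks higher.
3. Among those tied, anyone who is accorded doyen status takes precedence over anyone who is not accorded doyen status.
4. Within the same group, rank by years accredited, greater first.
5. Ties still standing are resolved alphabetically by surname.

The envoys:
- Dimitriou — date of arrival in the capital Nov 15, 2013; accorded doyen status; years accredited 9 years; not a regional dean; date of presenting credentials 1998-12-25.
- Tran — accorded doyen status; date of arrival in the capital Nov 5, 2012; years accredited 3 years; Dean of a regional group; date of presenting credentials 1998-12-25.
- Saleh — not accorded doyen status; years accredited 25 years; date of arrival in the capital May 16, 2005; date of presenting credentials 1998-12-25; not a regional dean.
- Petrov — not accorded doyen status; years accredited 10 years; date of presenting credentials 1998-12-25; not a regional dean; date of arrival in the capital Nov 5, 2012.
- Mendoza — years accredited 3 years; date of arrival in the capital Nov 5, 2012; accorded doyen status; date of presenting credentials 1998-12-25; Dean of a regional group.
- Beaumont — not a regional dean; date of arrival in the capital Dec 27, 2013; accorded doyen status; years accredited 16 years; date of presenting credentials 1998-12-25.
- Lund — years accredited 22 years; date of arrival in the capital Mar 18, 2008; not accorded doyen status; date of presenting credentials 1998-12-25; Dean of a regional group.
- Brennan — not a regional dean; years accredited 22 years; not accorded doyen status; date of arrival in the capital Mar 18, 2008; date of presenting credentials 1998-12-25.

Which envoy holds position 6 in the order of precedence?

Brennan

By date of presenting credentials (later first): Beaumont, Dimitriou, Mendoza, Tran, Petrov, Brennan, Lund and Saleh (each 1998-12-25).
Among Beaumont, Dimitriou, Mendoza, Tran, Petrov, Brennan, Lund and Saleh, by date of arrival in the capital (later first): Beaumont (Dec 27, 2013) before Dimitriou (Nov 15, 2013) before Mendoza, Tran and Petrov (Nov 5, 2012) before Brennan and Lund (Mar 18, 2008) before Saleh (May 16, 2005).
Among Mendoza, Tran and Petrov, accorded doyen status before not accorded doyen status: Mendoza and Tran (accorded doyen status) before Petrov (not accorded doyen status).
Mendoza and Tran both have years accredited 3 years, so the next rule applies.
Among Mendoza and Tran, alphabetically by surname: Mendoza before Tran.
Brennan and Lund are each not accorded doyen status, so the next rule applies.
Brennan and Lund both have years accredited 22 years, so the next rule applies.
Among Brennan and Lund, alphabetically by surname: Brennan before Lund.
Order: Beaumont, Dimitriou, Mendoza, Tran, Petrov, Brennan, Lund, Saleh.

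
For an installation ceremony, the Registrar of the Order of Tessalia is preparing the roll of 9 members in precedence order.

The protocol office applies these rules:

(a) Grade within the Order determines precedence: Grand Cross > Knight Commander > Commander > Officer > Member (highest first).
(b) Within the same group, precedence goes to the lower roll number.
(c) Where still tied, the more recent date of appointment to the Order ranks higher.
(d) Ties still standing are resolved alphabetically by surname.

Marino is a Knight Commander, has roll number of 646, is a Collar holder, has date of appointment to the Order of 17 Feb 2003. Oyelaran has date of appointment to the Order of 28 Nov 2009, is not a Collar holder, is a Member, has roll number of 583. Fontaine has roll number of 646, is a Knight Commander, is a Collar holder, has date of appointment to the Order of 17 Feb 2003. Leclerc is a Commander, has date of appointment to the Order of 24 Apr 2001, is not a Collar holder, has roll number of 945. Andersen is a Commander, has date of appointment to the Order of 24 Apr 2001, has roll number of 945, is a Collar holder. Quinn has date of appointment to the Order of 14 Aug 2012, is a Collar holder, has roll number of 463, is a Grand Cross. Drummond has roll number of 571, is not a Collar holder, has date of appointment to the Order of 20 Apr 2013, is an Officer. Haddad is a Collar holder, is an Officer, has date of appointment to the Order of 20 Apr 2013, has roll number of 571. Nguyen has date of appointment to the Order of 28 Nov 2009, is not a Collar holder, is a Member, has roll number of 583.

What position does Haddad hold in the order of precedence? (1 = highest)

By grade within the Order: Quinn (Grand Cross); then Fontaine and Marino (Knight Commander); then Andersen and Leclerc (Commander); then Drummond and Haddad (Officer); then Nguyen and Oyelaran (Member).
Fontaine and Marino both have roll number 646, so the next rule applies.
Fontaine and Marino both have date of appointment to the Order 17 Feb 2003, so the next rule applies.
Among Fontaine and Marino, alphabetically by surname: Fontaine before Marino.
Andersen and Leclerc both have roll number 945, so the next rule applies.
Andersen and Leclerc both have date of appointment to the Order 24 Apr 2001, so the next rule applies.
Among Andersen and Leclerc, alphabetically by surname: Andersen before Leclerc.
Drummond and Haddad both have roll number 571, so the next rule applies.
Drummond and Haddad both have date of appointment to the Order 20 Apr 2013, so the next rule applies.
Among Drummond and Haddad, alphabetically by surname: Drummond before Haddad.
Nguyen and Oyelaran both have roll number 583, so the next rule applies.
Nguyen and Oyelaran both have date of appointment to the Order 28 Nov 2009, so the next rule applies.
Among Nguyen and Oyelaran, alphabetically by surname: Nguyen before Oyelaran.
Order: Quinn, Fontaine, Marino, Andersen, Leclerc, Drummond, Haddad, Nguyen, Oyelaran. So position 7.

7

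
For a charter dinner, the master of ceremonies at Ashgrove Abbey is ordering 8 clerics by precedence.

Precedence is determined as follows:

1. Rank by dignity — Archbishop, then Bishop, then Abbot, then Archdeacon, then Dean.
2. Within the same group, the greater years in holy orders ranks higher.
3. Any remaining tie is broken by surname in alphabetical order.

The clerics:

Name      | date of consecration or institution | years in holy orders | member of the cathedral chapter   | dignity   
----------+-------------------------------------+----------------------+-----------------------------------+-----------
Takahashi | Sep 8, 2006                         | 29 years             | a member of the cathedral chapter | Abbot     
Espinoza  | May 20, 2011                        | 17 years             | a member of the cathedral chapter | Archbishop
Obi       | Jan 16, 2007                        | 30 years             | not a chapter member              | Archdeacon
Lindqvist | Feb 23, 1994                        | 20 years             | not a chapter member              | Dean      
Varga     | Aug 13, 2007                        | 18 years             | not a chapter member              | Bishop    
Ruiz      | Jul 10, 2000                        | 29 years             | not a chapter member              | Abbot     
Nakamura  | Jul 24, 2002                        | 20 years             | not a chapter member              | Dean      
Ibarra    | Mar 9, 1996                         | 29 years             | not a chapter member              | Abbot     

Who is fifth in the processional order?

By dignity: Espinoza (Archbishop); then Varga (Bishop); then Ibarra, Ruiz and Takahashi (Abbot); then Obi (Archdeacon); then Lindqvist and Nakamura (Dean).
Ibarra, Ruiz and Takahashi all have years in holy orders 29 years, so the next rule applies.
Among Ibarra, Ruiz and Takahashi, alphabetically by surname: Ibarra before Ruiz before Takahashi.
Lindqvist and Nakamura both have years in holy orders 20 years, so the next rule applies.
Among Lindqvist and Nakamura, alphabetically by surname: Lindqvist before Nakamura.
Order: Espinoza, Varga, Ibarra, Ruiz, Takahashi, Obi, Lindqvist, Nakamura.

Takahashi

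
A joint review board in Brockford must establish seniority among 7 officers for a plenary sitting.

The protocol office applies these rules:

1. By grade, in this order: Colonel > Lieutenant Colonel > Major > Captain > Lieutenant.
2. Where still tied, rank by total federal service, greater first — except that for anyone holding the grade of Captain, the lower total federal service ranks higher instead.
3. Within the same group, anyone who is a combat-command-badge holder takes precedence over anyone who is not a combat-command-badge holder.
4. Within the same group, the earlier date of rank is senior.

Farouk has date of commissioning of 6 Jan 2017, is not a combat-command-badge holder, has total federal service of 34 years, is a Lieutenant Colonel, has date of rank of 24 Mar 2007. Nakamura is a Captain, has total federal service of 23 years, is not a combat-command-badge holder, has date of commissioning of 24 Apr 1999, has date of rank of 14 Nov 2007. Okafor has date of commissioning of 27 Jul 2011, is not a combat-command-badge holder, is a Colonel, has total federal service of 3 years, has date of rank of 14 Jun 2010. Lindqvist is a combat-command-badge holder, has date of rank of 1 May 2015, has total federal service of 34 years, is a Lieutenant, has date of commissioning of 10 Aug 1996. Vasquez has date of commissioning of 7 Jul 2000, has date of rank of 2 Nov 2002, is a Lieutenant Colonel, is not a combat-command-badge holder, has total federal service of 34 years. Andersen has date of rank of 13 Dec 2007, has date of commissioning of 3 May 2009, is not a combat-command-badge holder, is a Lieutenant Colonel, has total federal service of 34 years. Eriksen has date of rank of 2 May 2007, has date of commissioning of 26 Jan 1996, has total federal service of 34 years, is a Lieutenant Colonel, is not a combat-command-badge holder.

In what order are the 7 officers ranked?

Okafor, Vasquez, Farouk, Eriksen, Andersen, Nakamura, Lindqvist

By grade: Okafor (Colonel); then Vasquez, Farouk, Eriksen and Andersen (Lieutenant Colonel); then Nakamura (Captain); then Lindqvist (Lieutenant).
Vasquez, Farouk, Eriksen and Andersen all have total federal service 34 years, so the next rule applies.
Vasquez, Farouk, Eriksen and Andersen are each not a combat-command-badge holder, so the next rule applies.
Among Vasquez, Farouk, Eriksen and Andersen, by date of rank (earlier first): Vasquez (2 Nov 2002) before Farouk (24 Mar 2007) before Eriksen (2 May 2007) before Andersen (13 Dec 2007).
Full order: Okafor, Vasquez, Farouk, Eriksen, Andersen, Nakamura, Lindqvist.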